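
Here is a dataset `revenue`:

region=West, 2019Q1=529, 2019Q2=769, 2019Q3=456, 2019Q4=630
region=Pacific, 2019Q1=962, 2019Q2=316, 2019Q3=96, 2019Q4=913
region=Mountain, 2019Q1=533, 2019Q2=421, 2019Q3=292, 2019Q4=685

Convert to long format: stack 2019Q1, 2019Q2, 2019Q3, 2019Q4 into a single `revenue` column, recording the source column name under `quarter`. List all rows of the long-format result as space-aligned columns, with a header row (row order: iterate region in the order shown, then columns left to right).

Each (region, column) pair becomes one row: 3 × 4 = 12 rows.
For example, (West, 2019Q1) → revenue=529.

region    quarter  revenue
West      2019Q1   529    
West      2019Q2   769    
West      2019Q3   456    
West      2019Q4   630    
Pacific   2019Q1   962    
Pacific   2019Q2   316    
Pacific   2019Q3   96     
Pacific   2019Q4   913    
Mountain  2019Q1   533    
Mountain  2019Q2   421    
Mountain  2019Q3   292    
Mountain  2019Q4   685    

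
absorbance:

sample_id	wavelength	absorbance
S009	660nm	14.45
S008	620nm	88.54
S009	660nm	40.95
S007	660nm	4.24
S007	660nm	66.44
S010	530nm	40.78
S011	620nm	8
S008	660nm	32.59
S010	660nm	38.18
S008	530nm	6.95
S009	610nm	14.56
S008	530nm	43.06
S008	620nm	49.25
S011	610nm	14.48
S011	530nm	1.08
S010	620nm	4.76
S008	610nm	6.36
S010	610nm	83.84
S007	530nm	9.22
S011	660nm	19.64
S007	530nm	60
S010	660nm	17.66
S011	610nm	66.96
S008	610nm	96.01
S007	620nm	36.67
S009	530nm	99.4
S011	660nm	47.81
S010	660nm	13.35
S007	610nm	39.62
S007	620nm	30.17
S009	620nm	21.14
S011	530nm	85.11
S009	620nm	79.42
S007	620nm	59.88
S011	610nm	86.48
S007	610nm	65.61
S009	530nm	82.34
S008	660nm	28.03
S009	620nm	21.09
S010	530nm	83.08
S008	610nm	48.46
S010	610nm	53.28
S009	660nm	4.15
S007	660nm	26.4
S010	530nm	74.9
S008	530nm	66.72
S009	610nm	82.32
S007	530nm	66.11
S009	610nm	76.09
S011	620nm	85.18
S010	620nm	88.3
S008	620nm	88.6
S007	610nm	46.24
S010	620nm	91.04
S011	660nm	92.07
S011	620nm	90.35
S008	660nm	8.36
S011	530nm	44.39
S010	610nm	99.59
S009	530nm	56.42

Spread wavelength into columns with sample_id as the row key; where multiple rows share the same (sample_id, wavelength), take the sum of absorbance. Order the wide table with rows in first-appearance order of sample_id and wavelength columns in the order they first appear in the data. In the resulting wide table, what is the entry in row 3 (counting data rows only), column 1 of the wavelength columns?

With rows in first-appearance order of sample_id, row 3 is sample_id=S007. wavelength columns in first-appearance order: 660nm, 620nm, 530nm, 610nm; column 1 is 660nm.
Long rows with sample_id=S007, wavelength=660nm: 4.24 + 66.44 + 26.4 = 97.08.

97.08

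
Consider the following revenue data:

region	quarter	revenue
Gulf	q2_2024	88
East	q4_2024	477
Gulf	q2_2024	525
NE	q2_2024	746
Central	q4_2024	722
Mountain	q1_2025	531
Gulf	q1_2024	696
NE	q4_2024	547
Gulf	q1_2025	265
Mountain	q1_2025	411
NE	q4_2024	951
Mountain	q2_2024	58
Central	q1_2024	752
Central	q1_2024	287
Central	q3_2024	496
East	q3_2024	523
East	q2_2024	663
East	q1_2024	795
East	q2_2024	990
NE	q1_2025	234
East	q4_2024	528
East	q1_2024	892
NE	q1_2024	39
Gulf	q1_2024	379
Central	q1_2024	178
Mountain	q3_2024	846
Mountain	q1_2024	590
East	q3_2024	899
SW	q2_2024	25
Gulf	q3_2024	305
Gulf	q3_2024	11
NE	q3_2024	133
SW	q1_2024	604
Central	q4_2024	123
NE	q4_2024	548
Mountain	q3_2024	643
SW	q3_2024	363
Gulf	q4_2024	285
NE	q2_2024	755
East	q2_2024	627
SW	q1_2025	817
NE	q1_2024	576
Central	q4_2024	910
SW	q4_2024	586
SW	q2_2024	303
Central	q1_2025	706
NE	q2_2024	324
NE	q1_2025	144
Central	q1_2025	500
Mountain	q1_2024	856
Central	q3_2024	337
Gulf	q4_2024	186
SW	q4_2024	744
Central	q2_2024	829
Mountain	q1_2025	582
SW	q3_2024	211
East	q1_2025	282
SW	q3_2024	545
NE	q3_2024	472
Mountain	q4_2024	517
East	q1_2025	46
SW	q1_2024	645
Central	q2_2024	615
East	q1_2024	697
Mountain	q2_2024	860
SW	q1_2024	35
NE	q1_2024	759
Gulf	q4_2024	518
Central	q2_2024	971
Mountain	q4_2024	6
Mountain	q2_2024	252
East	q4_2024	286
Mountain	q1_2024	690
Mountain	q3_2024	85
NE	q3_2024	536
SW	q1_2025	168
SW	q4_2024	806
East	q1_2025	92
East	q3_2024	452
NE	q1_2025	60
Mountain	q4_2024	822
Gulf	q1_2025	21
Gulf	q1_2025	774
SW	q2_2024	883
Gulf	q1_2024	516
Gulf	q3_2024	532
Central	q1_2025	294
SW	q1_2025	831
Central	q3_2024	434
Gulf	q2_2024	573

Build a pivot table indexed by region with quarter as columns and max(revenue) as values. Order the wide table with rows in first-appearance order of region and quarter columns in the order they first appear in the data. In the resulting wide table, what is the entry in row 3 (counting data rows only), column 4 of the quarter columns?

With rows in first-appearance order of region, row 3 is region=NE. quarter columns in first-appearance order: q2_2024, q4_2024, q1_2025, q1_2024, q3_2024; column 4 is q1_2024.
Long rows with region=NE, quarter=q1_2024: max(39, 576, 759) = 759.

759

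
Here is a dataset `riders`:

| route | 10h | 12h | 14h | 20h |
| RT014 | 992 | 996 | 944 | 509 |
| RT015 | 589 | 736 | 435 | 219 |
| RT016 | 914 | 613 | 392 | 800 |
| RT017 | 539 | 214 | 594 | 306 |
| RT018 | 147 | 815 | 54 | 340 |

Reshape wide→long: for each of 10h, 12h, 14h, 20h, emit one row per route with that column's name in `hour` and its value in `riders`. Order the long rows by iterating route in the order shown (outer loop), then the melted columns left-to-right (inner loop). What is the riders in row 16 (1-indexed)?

306

20 rows total (5 × 4). Row 16: index ⌊(16-1)/4⌋ = 3 into route → RT017; (16-1) mod 4 = 3 into the melted columns → 20h.
So row 16 is (RT017, 20h, 306); riders = 306.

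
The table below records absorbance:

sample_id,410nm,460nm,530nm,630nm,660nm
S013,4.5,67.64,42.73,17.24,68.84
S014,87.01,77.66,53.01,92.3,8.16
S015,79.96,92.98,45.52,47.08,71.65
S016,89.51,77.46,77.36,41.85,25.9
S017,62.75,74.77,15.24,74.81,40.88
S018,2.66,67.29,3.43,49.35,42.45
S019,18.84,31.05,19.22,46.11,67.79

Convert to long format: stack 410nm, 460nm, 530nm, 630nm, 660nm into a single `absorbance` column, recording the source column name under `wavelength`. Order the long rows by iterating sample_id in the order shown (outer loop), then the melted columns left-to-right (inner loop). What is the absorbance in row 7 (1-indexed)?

77.66

35 rows total (7 × 5). Row 7: index ⌊(7-1)/5⌋ = 1 into sample_id → S014; (7-1) mod 5 = 1 into the melted columns → 460nm.
So row 7 is (S014, 460nm, 77.66); absorbance = 77.66.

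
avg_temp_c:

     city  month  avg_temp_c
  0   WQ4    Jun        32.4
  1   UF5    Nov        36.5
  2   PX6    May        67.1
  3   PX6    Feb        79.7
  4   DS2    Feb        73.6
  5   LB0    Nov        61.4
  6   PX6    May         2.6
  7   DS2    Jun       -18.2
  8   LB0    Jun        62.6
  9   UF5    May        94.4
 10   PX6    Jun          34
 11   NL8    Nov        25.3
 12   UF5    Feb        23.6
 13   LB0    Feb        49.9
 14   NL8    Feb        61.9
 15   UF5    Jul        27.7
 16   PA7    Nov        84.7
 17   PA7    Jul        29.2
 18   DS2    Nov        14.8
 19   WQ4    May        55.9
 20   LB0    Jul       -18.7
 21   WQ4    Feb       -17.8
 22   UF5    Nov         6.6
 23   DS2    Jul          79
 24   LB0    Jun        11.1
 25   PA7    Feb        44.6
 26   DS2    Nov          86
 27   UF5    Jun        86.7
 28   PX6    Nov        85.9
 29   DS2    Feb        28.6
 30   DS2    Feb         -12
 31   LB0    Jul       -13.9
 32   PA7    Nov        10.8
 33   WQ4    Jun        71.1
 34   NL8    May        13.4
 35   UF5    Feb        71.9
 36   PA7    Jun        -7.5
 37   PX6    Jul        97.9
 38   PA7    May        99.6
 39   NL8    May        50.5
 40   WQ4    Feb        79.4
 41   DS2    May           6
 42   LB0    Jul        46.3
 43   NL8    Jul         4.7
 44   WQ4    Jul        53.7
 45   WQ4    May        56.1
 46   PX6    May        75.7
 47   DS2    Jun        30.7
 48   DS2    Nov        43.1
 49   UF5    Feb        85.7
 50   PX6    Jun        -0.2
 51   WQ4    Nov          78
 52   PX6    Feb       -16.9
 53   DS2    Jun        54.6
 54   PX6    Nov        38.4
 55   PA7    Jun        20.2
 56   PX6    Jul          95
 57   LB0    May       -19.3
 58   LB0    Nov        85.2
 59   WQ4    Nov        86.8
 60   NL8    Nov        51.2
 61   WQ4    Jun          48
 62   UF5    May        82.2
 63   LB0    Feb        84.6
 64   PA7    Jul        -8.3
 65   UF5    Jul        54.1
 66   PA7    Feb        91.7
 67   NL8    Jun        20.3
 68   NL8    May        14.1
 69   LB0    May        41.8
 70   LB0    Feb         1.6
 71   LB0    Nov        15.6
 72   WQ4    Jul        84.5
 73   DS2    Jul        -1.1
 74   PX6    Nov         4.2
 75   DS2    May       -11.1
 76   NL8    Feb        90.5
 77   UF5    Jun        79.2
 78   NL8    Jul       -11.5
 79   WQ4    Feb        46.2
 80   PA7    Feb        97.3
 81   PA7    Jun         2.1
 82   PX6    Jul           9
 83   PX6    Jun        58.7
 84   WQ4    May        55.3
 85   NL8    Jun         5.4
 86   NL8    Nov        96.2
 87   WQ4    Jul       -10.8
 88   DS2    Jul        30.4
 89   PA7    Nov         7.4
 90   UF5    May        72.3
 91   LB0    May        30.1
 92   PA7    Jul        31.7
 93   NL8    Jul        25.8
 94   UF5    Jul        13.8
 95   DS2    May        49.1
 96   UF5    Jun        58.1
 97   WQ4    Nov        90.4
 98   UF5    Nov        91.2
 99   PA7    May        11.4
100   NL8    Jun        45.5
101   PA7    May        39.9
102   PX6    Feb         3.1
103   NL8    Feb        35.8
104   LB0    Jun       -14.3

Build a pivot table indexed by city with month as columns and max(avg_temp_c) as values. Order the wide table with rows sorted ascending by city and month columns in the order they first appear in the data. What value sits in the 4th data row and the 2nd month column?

84.7

With rows sorted ascending by city, row 4 is city=PA7. month columns in first-appearance order: Jun, Nov, May, Feb, Jul; column 2 is Nov.
Long rows with city=PA7, month=Nov: max(84.7, 10.8, 7.4) = 84.7.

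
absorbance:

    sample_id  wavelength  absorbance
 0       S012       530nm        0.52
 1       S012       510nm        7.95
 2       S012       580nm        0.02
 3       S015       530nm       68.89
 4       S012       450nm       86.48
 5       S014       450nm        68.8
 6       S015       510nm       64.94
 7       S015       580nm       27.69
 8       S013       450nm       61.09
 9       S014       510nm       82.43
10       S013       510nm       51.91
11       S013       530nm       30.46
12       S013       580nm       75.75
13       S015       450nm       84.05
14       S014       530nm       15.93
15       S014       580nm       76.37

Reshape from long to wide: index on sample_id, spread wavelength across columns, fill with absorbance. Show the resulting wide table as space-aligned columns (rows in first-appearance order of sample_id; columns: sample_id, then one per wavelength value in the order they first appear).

sample_id  530nm  510nm  580nm  450nm
S012       0.52   7.95   0.02   86.48
S015       68.89  64.94  27.69  84.05
S014       15.93  82.43  76.37  68.8 
S013       30.46  51.91  75.75  61.09

Columns: sample_id plus the 4 distinct wavelength values (530nm, 510nm, 580nm, 450nm).
For example, row S012 column 530nm takes absorbance=0.52 from the long row (S012, 530nm).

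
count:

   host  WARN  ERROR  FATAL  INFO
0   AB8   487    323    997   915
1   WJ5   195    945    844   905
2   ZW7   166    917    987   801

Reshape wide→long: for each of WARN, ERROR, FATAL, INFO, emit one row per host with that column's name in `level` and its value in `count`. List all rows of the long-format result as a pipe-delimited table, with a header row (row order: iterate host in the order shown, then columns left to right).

Each (host, column) pair becomes one row: 3 × 4 = 12 rows.
For example, (AB8, WARN) → count=487.

| host | level | count |
| AB8 | WARN | 487 |
| AB8 | ERROR | 323 |
| AB8 | FATAL | 997 |
| AB8 | INFO | 915 |
| WJ5 | WARN | 195 |
| WJ5 | ERROR | 945 |
| WJ5 | FATAL | 844 |
| WJ5 | INFO | 905 |
| ZW7 | WARN | 166 |
| ZW7 | ERROR | 917 |
| ZW7 | FATAL | 987 |
| ZW7 | INFO | 801 |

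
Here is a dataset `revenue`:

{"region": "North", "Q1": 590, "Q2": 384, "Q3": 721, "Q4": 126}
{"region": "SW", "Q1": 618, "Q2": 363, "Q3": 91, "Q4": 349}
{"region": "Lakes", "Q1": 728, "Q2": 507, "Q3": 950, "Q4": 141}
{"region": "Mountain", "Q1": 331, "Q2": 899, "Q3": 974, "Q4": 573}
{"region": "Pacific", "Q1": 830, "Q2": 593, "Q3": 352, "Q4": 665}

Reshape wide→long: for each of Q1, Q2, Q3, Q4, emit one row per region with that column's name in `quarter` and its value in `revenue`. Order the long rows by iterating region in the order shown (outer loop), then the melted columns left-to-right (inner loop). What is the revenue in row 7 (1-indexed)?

20 rows total (5 × 4). Row 7: index ⌊(7-1)/4⌋ = 1 into region → SW; (7-1) mod 4 = 2 into the melted columns → Q3.
So row 7 is (SW, Q3, 91); revenue = 91.

91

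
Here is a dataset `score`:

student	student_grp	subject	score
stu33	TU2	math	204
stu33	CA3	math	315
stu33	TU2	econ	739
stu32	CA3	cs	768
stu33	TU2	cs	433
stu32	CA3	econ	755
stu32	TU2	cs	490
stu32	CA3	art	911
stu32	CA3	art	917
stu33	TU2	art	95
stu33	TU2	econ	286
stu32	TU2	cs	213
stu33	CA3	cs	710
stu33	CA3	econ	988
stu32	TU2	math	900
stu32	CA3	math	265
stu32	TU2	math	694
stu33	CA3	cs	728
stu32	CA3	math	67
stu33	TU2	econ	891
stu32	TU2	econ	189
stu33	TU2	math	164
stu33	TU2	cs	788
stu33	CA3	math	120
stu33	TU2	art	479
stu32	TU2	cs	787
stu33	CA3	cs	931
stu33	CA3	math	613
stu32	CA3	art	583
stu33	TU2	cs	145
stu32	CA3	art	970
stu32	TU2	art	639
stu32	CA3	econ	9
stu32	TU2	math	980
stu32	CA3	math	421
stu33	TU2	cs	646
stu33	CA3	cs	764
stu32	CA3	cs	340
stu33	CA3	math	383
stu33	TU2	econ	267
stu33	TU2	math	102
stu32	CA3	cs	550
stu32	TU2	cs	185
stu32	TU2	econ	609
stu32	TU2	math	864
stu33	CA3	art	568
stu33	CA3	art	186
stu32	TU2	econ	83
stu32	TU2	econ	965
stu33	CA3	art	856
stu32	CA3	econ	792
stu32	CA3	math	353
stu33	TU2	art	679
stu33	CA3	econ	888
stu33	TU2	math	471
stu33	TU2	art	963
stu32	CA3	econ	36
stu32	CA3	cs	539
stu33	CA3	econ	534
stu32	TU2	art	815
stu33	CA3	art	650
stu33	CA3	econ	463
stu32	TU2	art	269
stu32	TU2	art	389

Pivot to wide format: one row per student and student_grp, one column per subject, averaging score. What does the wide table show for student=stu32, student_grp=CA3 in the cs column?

549.25

Rows with student=stu32, student_grp=CA3 and subject=cs: score values are 768, 340, 550, 539.
(768 + 340 + 550 + 539) / 4 = 549.25.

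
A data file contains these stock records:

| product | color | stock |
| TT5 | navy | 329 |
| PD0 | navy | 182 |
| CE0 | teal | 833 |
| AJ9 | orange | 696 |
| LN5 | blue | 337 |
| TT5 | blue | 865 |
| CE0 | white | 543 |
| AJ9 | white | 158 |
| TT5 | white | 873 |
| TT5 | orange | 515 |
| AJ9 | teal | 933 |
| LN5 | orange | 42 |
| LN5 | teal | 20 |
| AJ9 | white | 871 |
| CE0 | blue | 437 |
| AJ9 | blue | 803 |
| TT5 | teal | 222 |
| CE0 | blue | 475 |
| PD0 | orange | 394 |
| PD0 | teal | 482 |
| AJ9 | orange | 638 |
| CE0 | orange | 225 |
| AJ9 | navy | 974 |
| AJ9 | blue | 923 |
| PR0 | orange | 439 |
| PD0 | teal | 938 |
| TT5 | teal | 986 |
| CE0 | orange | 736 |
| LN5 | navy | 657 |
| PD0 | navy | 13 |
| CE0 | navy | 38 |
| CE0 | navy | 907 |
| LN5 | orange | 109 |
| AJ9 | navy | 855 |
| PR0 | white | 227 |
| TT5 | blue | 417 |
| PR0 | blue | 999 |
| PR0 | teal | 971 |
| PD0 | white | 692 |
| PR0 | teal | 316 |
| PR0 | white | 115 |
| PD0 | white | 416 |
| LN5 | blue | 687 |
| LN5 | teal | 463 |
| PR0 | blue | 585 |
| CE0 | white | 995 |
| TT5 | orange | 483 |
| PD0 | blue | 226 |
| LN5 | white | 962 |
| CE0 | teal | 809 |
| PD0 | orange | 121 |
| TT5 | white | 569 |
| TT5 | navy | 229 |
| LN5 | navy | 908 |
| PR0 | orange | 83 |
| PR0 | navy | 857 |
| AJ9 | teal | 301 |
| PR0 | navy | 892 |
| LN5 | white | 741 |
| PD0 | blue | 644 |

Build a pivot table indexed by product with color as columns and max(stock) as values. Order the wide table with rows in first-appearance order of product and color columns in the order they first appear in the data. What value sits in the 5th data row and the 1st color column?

With rows in first-appearance order of product, row 5 is product=LN5. color columns in first-appearance order: navy, teal, orange, blue, white; column 1 is navy.
Long rows with product=LN5, color=navy: max(657, 908) = 908.

908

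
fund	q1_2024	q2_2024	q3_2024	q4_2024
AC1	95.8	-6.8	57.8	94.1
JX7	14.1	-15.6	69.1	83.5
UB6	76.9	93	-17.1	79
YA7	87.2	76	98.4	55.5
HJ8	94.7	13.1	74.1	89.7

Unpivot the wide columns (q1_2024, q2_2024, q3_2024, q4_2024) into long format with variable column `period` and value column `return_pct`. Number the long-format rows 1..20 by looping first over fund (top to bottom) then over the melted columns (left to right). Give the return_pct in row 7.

69.1

20 rows total (5 × 4). Row 7: index ⌊(7-1)/4⌋ = 1 into fund → JX7; (7-1) mod 4 = 2 into the melted columns → q3_2024.
So row 7 is (JX7, q3_2024, 69.1); return_pct = 69.1.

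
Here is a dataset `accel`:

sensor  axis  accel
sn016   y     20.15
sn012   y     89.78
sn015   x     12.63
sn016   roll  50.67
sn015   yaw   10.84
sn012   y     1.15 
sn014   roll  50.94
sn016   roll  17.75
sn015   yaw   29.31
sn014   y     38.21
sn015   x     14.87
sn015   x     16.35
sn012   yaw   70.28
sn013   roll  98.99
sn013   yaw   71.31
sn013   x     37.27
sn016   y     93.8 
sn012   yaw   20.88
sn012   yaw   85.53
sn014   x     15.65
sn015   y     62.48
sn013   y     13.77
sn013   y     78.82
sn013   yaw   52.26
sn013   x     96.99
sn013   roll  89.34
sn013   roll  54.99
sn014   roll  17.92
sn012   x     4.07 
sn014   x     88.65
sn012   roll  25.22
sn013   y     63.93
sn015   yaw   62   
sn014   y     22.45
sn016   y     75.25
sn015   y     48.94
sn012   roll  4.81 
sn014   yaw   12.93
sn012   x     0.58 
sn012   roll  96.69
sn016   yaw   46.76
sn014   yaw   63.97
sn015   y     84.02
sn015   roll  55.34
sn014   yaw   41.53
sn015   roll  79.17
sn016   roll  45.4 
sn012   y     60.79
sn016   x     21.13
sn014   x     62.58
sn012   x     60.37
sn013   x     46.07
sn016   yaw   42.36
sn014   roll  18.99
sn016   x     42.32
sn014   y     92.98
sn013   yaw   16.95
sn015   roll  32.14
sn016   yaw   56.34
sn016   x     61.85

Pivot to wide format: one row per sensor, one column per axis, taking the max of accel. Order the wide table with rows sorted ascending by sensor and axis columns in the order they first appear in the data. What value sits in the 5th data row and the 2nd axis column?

With rows sorted ascending by sensor, row 5 is sensor=sn016. axis columns in first-appearance order: y, x, roll, yaw; column 2 is x.
Long rows with sensor=sn016, axis=x: max(21.13, 42.32, 61.85) = 61.85.

61.85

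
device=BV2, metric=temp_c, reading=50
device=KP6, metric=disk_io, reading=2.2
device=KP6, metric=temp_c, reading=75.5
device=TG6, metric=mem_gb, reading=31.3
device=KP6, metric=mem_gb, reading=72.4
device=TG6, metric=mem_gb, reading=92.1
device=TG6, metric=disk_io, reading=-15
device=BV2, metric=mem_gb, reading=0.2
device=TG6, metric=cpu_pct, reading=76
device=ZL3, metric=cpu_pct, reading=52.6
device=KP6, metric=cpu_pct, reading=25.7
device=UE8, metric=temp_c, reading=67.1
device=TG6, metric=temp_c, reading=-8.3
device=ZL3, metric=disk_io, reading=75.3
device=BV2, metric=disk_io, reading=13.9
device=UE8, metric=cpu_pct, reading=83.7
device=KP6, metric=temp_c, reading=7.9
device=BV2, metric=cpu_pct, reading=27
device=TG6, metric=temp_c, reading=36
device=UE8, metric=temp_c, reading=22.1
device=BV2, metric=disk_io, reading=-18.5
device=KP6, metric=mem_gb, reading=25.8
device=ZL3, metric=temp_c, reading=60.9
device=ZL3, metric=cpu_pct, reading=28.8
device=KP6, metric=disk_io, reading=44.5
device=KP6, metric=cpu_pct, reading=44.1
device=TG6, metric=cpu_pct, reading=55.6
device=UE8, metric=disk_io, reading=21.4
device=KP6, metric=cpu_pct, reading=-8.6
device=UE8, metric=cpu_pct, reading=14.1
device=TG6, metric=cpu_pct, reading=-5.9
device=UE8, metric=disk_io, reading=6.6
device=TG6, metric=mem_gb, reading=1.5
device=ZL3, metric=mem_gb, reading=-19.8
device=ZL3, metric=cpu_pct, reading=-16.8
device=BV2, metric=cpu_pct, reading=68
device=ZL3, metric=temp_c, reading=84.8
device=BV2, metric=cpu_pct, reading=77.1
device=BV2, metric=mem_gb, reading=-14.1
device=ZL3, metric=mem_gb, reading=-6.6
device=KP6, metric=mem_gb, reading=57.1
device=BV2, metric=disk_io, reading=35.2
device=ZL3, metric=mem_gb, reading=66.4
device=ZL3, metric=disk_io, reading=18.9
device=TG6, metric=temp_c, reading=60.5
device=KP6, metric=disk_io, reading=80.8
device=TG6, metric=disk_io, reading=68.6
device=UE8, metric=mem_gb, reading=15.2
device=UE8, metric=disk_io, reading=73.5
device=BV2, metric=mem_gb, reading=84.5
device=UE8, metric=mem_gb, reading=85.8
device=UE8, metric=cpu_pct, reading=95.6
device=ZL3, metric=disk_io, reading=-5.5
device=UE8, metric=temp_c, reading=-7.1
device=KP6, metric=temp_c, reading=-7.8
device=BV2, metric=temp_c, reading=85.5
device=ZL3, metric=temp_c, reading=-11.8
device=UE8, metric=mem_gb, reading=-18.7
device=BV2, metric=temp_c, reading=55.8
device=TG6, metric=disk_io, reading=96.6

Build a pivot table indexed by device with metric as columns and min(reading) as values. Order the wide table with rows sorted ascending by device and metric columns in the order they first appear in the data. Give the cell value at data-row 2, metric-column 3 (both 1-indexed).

With rows sorted ascending by device, row 2 is device=KP6. metric columns in first-appearance order: temp_c, disk_io, mem_gb, cpu_pct; column 3 is mem_gb.
Long rows with device=KP6, metric=mem_gb: min(72.4, 25.8, 57.1) = 25.8.

25.8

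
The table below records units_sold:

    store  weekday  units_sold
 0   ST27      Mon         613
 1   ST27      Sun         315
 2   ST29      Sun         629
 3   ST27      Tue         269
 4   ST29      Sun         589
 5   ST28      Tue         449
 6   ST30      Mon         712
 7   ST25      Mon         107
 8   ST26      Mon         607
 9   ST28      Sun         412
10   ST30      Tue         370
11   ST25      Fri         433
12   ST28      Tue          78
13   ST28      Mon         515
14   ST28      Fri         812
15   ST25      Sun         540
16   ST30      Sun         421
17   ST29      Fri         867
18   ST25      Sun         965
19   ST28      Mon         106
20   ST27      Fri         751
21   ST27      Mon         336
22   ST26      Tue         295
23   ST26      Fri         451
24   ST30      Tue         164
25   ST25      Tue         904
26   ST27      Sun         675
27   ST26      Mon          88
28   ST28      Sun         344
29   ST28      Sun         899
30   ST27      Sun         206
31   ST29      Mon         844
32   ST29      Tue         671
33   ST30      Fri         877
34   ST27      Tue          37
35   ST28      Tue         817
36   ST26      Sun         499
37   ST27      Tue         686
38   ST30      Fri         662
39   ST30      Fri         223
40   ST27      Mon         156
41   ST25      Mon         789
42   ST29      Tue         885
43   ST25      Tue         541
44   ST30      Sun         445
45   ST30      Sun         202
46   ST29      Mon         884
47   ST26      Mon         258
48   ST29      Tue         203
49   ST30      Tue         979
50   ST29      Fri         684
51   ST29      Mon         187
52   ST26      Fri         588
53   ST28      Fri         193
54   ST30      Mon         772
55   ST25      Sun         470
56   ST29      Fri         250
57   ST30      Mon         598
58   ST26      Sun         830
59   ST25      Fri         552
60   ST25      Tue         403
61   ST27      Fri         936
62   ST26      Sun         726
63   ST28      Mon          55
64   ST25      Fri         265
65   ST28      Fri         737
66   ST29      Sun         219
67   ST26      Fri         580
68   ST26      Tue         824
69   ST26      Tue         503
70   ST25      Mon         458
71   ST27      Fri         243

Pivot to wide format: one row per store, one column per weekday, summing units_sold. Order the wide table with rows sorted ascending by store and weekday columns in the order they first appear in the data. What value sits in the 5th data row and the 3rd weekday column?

1759

With rows sorted ascending by store, row 5 is store=ST29. weekday columns in first-appearance order: Mon, Sun, Tue, Fri; column 3 is Tue.
Long rows with store=ST29, weekday=Tue: 671 + 885 + 203 = 1759.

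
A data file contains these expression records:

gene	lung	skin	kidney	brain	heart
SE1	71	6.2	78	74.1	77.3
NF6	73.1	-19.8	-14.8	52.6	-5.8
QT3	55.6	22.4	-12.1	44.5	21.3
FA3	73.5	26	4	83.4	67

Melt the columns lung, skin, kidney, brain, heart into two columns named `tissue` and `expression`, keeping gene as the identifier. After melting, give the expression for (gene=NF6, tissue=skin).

Unpivoting turns each (gene, wide-column) pair into one long row.
The wide cell at row NF6, column skin holds -19.8, so the long row (NF6, skin) has expression=-19.8.

-19.8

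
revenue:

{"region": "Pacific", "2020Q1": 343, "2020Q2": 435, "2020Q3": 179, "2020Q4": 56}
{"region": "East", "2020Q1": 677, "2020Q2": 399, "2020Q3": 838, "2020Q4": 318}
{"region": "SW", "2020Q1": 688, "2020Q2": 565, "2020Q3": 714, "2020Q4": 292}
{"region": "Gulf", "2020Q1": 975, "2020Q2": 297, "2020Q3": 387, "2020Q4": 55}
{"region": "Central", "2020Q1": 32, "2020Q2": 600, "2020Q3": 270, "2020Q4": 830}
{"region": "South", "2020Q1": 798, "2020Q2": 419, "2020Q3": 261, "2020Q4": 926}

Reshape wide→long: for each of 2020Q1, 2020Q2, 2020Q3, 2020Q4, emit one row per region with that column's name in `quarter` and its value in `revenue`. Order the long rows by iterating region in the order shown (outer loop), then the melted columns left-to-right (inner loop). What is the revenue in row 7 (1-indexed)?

838

24 rows total (6 × 4). Row 7: index ⌊(7-1)/4⌋ = 1 into region → East; (7-1) mod 4 = 2 into the melted columns → 2020Q3.
So row 7 is (East, 2020Q3, 838); revenue = 838.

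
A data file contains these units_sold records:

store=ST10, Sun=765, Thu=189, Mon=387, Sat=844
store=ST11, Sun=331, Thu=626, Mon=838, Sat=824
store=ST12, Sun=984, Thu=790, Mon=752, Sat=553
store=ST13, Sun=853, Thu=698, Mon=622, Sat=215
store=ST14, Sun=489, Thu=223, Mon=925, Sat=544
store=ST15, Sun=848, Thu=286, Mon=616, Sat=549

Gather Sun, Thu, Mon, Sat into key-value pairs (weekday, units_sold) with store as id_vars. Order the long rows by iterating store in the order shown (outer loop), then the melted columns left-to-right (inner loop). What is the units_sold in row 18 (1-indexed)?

223

24 rows total (6 × 4). Row 18: index ⌊(18-1)/4⌋ = 4 into store → ST14; (18-1) mod 4 = 1 into the melted columns → Thu.
So row 18 is (ST14, Thu, 223); units_sold = 223.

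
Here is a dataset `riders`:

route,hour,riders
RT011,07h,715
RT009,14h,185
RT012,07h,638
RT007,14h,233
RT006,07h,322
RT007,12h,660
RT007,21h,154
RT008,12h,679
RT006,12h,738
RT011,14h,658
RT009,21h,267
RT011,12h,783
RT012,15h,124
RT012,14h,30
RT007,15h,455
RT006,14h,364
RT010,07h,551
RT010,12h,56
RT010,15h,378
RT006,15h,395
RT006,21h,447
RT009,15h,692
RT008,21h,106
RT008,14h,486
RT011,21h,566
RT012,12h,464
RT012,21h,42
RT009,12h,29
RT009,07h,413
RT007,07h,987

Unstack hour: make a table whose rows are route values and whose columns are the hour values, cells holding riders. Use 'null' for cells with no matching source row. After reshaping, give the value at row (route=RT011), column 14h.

The long row with route=RT011, hour=14h has riders=658.

658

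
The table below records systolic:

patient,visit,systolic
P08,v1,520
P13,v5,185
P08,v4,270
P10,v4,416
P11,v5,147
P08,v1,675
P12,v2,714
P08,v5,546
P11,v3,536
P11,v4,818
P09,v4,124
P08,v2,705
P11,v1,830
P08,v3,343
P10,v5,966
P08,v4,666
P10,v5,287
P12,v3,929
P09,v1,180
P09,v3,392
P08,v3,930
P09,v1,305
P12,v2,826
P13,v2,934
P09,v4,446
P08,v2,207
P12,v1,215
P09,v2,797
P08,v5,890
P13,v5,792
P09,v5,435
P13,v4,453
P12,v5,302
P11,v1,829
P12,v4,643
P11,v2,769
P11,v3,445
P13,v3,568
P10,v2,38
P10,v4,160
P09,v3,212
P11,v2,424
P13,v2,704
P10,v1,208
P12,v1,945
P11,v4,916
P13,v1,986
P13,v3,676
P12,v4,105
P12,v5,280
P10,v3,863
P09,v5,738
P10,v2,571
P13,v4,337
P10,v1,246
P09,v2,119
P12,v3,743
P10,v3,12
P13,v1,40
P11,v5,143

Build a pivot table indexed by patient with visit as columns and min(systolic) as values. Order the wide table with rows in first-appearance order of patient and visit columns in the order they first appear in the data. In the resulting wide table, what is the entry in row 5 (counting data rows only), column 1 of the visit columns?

215

With rows in first-appearance order of patient, row 5 is patient=P12. visit columns in first-appearance order: v1, v5, v4, v2, v3; column 1 is v1.
Long rows with patient=P12, visit=v1: min(215, 945) = 215.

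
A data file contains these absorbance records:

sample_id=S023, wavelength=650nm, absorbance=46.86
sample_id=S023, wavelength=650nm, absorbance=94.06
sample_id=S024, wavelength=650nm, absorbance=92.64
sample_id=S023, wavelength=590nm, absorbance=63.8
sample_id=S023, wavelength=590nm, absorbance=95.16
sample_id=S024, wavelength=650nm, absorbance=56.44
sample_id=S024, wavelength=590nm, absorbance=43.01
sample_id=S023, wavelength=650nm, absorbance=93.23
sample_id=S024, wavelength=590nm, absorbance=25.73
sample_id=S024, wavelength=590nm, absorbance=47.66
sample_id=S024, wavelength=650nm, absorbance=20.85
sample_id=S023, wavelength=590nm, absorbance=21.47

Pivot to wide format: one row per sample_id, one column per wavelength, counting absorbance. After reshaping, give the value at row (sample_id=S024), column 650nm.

3

Rows with sample_id=S024 and wavelength=650nm: absorbance values are 92.64, 56.44, 20.85.
3 rows match — count = 3.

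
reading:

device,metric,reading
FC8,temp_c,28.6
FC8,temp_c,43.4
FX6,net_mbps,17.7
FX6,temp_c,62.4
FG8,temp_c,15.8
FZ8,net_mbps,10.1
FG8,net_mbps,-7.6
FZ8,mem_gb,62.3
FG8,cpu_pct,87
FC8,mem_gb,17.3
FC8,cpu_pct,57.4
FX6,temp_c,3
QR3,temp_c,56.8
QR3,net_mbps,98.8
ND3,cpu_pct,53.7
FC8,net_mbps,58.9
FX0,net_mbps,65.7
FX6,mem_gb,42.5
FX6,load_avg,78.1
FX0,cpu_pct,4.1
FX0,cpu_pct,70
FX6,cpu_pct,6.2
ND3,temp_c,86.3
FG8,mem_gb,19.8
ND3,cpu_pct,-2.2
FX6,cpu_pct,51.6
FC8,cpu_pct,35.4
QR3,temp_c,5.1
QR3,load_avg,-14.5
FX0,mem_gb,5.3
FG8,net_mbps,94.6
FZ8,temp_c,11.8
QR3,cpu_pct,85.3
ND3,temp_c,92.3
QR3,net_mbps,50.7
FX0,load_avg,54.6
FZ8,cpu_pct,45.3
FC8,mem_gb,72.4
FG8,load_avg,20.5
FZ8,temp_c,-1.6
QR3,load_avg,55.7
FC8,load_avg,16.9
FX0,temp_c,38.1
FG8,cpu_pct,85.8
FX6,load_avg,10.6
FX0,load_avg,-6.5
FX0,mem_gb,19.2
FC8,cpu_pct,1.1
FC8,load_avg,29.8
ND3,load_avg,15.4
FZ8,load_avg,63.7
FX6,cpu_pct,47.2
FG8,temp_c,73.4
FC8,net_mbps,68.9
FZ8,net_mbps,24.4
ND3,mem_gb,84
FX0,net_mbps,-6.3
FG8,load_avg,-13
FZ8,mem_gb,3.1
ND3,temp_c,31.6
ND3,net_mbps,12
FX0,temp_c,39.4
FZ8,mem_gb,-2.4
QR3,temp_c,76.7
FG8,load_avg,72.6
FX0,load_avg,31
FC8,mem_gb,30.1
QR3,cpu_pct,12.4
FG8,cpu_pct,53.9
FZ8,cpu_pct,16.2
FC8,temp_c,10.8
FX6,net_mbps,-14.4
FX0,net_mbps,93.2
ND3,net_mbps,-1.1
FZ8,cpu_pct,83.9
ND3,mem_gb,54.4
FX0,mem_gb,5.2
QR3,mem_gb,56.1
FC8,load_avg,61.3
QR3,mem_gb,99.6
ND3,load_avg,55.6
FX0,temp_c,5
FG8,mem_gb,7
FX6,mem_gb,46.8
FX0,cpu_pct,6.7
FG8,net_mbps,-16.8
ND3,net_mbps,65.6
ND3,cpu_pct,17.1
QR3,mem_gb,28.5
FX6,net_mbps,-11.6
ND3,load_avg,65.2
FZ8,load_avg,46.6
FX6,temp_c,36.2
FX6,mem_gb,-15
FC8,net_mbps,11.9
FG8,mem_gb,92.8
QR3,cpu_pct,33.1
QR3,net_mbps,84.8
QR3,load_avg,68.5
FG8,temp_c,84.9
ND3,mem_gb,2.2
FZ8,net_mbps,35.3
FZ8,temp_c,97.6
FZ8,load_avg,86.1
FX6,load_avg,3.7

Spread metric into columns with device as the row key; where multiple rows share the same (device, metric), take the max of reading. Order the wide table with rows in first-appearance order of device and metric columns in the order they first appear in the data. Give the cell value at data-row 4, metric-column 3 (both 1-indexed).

With rows in first-appearance order of device, row 4 is device=FZ8. metric columns in first-appearance order: temp_c, net_mbps, mem_gb, cpu_pct, load_avg; column 3 is mem_gb.
Long rows with device=FZ8, metric=mem_gb: max(62.3, 3.1, -2.4) = 62.3.

62.3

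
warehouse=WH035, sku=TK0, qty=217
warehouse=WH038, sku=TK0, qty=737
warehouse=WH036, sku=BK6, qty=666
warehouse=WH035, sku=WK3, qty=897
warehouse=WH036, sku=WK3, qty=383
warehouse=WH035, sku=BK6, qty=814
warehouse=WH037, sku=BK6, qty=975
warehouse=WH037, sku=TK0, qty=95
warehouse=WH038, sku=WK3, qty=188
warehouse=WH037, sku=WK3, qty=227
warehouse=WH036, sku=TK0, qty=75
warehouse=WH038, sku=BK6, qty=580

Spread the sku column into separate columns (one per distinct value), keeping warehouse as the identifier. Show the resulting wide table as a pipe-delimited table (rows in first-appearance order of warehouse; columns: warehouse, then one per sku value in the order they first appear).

Columns: warehouse plus the 3 distinct sku values (TK0, BK6, WK3).
For example, row WH035 column TK0 takes qty=217 from the long row (WH035, TK0).

| warehouse | TK0 | BK6 | WK3 |
| WH035 | 217 | 814 | 897 |
| WH038 | 737 | 580 | 188 |
| WH036 | 75 | 666 | 383 |
| WH037 | 95 | 975 | 227 |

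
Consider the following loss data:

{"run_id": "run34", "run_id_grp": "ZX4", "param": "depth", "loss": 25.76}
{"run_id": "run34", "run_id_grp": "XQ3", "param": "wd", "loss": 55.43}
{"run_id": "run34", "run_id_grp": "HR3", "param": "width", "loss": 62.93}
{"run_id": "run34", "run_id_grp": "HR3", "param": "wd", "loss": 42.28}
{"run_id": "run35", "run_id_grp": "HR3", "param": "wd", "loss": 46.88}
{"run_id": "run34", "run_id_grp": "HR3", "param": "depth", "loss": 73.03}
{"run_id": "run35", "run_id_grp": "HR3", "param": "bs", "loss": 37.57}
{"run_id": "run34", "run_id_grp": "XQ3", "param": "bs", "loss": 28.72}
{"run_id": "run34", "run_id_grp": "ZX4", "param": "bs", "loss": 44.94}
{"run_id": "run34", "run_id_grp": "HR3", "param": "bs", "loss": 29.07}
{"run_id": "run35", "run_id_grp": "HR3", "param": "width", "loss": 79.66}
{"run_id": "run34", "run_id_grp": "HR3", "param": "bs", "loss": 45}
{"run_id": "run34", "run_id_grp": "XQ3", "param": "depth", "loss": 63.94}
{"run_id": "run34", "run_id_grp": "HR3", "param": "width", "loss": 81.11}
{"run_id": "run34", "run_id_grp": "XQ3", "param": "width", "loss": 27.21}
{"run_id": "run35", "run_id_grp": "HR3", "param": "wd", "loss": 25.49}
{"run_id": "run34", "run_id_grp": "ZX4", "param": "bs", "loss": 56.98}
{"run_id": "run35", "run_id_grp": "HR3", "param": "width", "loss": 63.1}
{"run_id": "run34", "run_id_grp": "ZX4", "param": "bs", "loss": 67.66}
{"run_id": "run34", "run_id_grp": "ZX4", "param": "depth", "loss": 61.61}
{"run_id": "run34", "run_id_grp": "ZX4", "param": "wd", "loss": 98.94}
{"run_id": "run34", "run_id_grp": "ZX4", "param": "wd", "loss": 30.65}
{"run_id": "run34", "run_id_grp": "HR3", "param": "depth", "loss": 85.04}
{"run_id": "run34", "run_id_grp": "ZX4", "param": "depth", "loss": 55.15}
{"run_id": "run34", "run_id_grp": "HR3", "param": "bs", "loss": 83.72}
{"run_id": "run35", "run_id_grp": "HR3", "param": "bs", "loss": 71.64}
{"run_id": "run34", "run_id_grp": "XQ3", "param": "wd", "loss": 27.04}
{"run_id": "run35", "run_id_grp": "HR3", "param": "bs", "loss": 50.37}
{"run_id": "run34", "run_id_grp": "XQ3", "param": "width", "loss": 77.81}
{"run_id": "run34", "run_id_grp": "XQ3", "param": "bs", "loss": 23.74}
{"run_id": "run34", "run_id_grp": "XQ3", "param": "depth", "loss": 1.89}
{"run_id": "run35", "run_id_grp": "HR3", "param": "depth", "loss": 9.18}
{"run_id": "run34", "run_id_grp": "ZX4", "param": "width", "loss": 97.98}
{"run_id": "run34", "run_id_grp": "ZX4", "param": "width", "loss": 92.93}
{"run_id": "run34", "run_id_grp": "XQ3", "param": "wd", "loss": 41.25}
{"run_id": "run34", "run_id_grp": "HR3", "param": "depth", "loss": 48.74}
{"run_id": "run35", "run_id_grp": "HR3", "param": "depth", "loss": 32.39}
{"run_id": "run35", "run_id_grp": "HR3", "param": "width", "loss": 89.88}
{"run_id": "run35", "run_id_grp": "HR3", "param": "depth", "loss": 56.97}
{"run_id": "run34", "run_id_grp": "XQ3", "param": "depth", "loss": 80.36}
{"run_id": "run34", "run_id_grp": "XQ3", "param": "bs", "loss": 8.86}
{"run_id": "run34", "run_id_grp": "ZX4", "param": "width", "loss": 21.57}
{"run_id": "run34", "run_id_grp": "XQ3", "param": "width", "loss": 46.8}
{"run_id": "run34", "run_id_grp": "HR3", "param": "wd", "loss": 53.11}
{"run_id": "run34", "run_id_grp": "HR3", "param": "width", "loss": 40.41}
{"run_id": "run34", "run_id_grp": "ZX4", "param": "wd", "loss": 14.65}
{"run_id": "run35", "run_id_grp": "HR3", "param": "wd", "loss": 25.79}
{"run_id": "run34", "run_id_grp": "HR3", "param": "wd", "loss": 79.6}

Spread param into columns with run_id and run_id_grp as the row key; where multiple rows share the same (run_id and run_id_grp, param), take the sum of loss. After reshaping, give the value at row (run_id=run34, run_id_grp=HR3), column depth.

Rows with run_id=run34, run_id_grp=HR3 and param=depth: loss values are 73.03, 85.04, 48.74.
73.03 + 85.04 + 48.74 = 206.81.

206.81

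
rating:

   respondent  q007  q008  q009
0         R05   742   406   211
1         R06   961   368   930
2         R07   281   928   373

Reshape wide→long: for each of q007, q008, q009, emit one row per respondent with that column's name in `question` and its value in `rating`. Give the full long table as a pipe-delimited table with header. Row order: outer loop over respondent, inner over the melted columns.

Each (respondent, column) pair becomes one row: 3 × 3 = 9 rows.
For example, (R05, q007) → rating=742.

| respondent | question | rating |
| R05 | q007 | 742 |
| R05 | q008 | 406 |
| R05 | q009 | 211 |
| R06 | q007 | 961 |
| R06 | q008 | 368 |
| R06 | q009 | 930 |
| R07 | q007 | 281 |
| R07 | q008 | 928 |
| R07 | q009 | 373 |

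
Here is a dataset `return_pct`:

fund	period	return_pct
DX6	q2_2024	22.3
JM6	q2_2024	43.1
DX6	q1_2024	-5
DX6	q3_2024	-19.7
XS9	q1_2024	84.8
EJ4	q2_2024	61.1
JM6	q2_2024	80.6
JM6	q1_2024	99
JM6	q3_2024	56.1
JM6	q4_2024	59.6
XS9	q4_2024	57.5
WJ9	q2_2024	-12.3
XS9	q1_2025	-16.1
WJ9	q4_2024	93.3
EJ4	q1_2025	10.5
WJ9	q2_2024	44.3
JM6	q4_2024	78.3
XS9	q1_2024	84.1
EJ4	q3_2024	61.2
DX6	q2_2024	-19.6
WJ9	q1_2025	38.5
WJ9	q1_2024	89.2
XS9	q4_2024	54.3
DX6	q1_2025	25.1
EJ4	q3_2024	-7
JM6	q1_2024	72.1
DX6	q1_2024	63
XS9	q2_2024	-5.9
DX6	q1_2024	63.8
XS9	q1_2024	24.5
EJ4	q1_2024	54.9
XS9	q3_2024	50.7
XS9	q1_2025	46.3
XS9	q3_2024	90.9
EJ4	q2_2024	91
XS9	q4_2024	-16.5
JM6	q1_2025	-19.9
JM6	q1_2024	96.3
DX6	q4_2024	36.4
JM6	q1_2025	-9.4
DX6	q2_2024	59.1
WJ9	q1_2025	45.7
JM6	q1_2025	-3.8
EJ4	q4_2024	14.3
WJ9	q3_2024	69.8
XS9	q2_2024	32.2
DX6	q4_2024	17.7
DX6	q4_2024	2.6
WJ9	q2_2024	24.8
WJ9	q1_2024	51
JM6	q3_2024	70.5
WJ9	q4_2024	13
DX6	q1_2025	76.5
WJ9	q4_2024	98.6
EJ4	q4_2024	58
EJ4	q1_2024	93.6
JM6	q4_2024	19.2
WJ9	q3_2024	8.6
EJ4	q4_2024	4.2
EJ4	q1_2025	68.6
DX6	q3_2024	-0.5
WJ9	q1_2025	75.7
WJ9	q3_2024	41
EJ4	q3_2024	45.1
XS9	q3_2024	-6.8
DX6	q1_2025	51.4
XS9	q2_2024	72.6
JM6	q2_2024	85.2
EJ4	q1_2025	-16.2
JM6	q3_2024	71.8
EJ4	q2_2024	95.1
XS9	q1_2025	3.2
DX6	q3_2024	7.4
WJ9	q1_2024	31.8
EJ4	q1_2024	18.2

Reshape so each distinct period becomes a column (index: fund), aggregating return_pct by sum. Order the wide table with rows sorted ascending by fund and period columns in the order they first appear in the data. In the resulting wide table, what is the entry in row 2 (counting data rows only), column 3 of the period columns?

With rows sorted ascending by fund, row 2 is fund=EJ4. period columns in first-appearance order: q2_2024, q1_2024, q3_2024, q4_2024, q1_2025; column 3 is q3_2024.
Long rows with fund=EJ4, period=q3_2024: 61.2 + -7 + 45.1 = 99.3.

99.3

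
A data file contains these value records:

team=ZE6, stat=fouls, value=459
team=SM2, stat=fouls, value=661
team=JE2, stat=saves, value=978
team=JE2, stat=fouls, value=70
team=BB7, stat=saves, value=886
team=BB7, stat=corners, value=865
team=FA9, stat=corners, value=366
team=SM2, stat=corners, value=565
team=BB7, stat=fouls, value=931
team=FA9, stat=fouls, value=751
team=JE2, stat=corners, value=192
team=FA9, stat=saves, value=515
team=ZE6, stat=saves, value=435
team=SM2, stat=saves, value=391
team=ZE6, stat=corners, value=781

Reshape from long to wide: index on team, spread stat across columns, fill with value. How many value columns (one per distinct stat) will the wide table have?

3

3 distinct stat values: fouls, corners, saves.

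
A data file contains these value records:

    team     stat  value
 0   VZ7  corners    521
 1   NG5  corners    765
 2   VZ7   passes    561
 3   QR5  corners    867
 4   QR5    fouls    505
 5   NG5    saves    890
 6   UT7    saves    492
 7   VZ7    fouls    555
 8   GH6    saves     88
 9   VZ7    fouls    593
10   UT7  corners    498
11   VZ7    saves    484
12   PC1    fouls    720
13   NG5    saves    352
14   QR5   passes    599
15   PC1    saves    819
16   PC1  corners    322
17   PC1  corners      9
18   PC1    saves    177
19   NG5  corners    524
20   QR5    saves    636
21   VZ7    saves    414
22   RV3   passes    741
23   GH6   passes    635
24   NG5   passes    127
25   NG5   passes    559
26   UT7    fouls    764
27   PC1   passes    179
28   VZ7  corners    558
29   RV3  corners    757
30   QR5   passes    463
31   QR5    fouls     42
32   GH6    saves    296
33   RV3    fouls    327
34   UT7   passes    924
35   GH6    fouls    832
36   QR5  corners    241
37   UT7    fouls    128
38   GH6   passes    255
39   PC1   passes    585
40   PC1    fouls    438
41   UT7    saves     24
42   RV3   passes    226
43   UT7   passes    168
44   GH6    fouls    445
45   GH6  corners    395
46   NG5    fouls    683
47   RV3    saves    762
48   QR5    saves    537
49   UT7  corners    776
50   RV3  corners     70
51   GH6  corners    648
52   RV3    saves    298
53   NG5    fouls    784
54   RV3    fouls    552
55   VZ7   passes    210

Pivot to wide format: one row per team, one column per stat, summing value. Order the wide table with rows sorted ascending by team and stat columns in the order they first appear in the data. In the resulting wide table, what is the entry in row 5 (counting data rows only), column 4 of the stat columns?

With rows sorted ascending by team, row 5 is team=RV3. stat columns in first-appearance order: corners, passes, fouls, saves; column 4 is saves.
Long rows with team=RV3, stat=saves: 762 + 298 = 1060.

1060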